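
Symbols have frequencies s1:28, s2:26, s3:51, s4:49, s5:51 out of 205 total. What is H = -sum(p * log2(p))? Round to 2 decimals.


Computing entropy H = -sum(p_i * log2(p_i)):
  s1: p = 28/205 = 0.1366, -p*log2(p) = 0.3923
  s2: p = 26/205 = 0.1268, -p*log2(p) = 0.3778
  s3: p = 51/205 = 0.2488, -p*log2(p) = 0.4993
  s4: p = 49/205 = 0.2390, -p*log2(p) = 0.4935
  s5: p = 51/205 = 0.2488, -p*log2(p) = 0.4993
H = sum of terms = 2.2622
Rounded to 2 decimals: 2.26

2.26


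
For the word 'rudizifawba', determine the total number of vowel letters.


Scanning each character of 'rudizifawba':
  Position 1: 'r' -> consonant (running count: 0)
  Position 2: 'u' -> vowel (running count: 1)
  Position 3: 'd' -> consonant (running count: 1)
  Position 4: 'i' -> vowel (running count: 2)
  Position 5: 'z' -> consonant (running count: 2)
  Position 6: 'i' -> vowel (running count: 3)
  Position 7: 'f' -> consonant (running count: 3)
  Position 8: 'a' -> vowel (running count: 4)
  Position 9: 'w' -> consonant (running count: 4)
  Position 10: 'b' -> consonant (running count: 4)
  Position 11: 'a' -> vowel (running count: 5)
Total vowels: 5

5


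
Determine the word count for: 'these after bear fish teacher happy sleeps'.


Counting words by splitting on spaces:
  Word 1: 'these'
  Word 2: 'after'
  Word 3: 'bear'
  Word 4: 'fish'
  Word 5: 'teacher'
  Word 6: 'happy'
  Word 7: 'sleeps'
Total words: 7

7


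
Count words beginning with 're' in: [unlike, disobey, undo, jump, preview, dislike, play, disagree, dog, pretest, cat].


Checking each word for prefix 're':
  'unlike' -> no (count: 0)
  'disobey' -> no (count: 0)
  'undo' -> no (count: 0)
  'jump' -> no (count: 0)
  'preview' -> no (count: 0)
  'dislike' -> no (count: 0)
  'play' -> no (count: 0)
  'disagree' -> no (count: 0)
  'dog' -> no (count: 0)
  'pretest' -> no (count: 0)
  'cat' -> no (count: 0)
Total with prefix 're': 0

0


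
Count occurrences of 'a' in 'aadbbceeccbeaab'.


Scanning 'aadbbceeccbeaab' for 'a':
  Position 0: 'a' -> MATCH (count: 1)
  Position 1: 'a' -> MATCH (count: 2)
  Position 12: 'a' -> MATCH (count: 3)
  Position 13: 'a' -> MATCH (count: 4)
Total occurrences of 'a': 4

4


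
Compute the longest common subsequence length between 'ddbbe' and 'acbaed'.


DP table for LCS of 'ddbbe' and 'acbaed':
       a  c  b  a  e  d
    0  0  0  0  0  0  0
  d 0  0  0  0  0  0  1
  d 0  0  0  0  0  0  1
  b 0  0  0  1  1  1  1
  b 0  0  0  1  1  1  1
  e 0  0  0  1  1  2  2
LCS: 'be'
LCS length = 2

2


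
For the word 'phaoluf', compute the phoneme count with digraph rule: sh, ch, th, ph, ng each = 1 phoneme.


Parsing 'phaoluf' greedily, digraphs first:
  'ph' -> digraph (1 consonant phoneme) (phonemes so far: 1)
  'a' -> vowel phoneme (phonemes so far: 2)
  'o' -> vowel phoneme (phonemes so far: 3)
  'l' -> consonant phoneme (phonemes so far: 4)
  'u' -> vowel phoneme (phonemes so far: 5)
  'f' -> consonant phoneme (phonemes so far: 6)
Total phonemes: 6

6


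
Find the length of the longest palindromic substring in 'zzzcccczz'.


Scanning 'zzzcccczz' for palindromic substrings.
Substring at positions 1-8: 'zzcccczz'.
Check: reverse('zzcccczz') = 'zzcccczz' -> palindrome confirmed.
Neighbouring characters ('z' / '-') break symmetry, so it cannot extend further.
No longer palindromic substring exists; longest length = 8

8


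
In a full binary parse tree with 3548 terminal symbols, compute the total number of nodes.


Leaf nodes (terminals): 3548
Internal nodes = n - 1 = 3548 - 1 = 3547
Total = leaves + internal = 3548 + 3547 = 7095

7095


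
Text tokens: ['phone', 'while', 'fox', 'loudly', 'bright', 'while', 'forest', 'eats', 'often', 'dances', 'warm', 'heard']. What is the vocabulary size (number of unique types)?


Listing all tokens and tracking unique types:
  Token 1: 'phone' -> NEW (unique so far: 1)
  Token 2: 'while' -> NEW (unique so far: 2)
  Token 3: 'fox' -> NEW (unique so far: 3)
  Token 4: 'loudly' -> NEW (unique so far: 4)
  Token 5: 'bright' -> NEW (unique so far: 5)
  Token 6: 'while' -> duplicate (unique so far: 5)
  Token 7: 'forest' -> NEW (unique so far: 6)
  Token 8: 'eats' -> NEW (unique so far: 7)
  Token 9: 'often' -> NEW (unique so far: 8)
  Token 10: 'dances' -> NEW (unique so far: 9)
  Token 11: 'warm' -> NEW (unique so far: 10)
  Token 12: 'heard' -> NEW (unique so far: 11)
Unique types: ('bright', 'dances', 'eats', 'forest', 'fox', 'heard', 'loudly', 'often', 'phone', 'warm', 'while')
Vocabulary size: 11

11


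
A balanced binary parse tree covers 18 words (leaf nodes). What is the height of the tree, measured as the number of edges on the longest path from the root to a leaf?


In a balanced binary tree with n leaves the deepest leaf is ceil(log2(n)) edges below the root.
log2(18) = 4.1699
ceil(4.1699) = 5
height (edges) = 5

5


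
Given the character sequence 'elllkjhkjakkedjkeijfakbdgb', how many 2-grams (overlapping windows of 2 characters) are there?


String 'elllkjhkjakkedjkeijfakbdgb' has length L = 26.
Number of overlapping n-grams = L - n + 1
Substituting: 26 - 2 + 1 = 25

25


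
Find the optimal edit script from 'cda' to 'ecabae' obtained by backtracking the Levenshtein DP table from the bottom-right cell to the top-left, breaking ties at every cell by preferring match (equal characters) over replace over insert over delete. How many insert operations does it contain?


Edit distance = 4. Backtracking from cell (3, 6) with preference match > replace > insert > delete,
then listing the resulting alignment 'cda' -> 'ecabae' left to right:
  Step 1: insert 'e' [insertion #1]
  Step 2: keep 'c'
  Step 3: insert 'a' [insertion #2]
  Step 4: replace d->b
  Step 5: keep 'a'
  Step 6: insert 'e' [insertion #3]
Total insertions: 3

3


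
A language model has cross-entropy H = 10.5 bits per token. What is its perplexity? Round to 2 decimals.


Perplexity formula: PP = 2^H
H = 10.5
PP = 2^10.5
Decompose: 2^10.5 = 2^10 * 2^0.5 = 2^10 * sqrt(2)
2^10 = 1024, sqrt(2) ~ 1.4142136
PP ~ 1024 * 1.4142136 = 1448.1547264
Rounded to 2 decimals: 1448.15

1448.15


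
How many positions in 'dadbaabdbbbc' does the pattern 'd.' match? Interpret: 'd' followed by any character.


Pattern: d. means 'd' followed by any character.
Scanning 'dadbaabdbbbc' position-by-position:
  Pos 0: window 'da' -> MATCH
  Pos 1: window 'ad' -> no
  Pos 2: window 'db' -> MATCH
  Pos 3: window 'ba' -> no
  Pos 4: window 'aa' -> no
  Pos 5: window 'ab' -> no
  Pos 6: window 'bd' -> no
  Pos 7: window 'db' -> MATCH
  Pos 8: window 'bb' -> no
  Pos 9: window 'bb' -> no
  Pos 10: window 'bc' -> no
  Pos 11: window 'c' -> no
Total matches: 3

3


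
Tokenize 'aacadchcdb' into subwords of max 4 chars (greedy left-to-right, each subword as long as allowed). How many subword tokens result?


'aacadchcdb' has 10 characters.
Chunking with max size 4:
  Chunk 1: 'aaca' (positions 0-3)
  Chunk 2: 'dchc' (positions 4-7)
  Chunk 3: 'db' (positions 8-9)
Total chunks: ceil(10 / 4) = 3

3


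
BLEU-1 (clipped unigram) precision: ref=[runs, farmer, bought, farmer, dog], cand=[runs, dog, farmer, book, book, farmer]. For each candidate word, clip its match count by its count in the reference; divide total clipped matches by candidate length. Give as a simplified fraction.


Reference word counts: {'bought': 1, 'dog': 1, 'farmer': 2, 'runs': 1}
Checking each candidate word (with clipping):
  'runs' -> in reference (ref count 1, used 1/1) -> match (matches: 1)
  'dog' -> in reference (ref count 1, used 1/1) -> match (matches: 2)
  'farmer' -> in reference (ref count 2, used 1/2) -> match (matches: 3)
  'book' -> not in reference -> no match (matches: 3)
  'book' -> not in reference -> no match (matches: 3)
  'farmer' -> in reference (ref count 2, used 2/2) -> match (matches: 4)
Clipped matches: 4, Candidate length: 6
Precision = 4/6 = 2/3

2/3


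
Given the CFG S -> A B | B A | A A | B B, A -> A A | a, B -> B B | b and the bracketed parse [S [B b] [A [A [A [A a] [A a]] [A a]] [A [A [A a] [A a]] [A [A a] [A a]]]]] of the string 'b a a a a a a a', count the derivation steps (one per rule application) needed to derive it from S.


Every bracketed nonterminal node [X ...] in the tree is produced by exactly one rule application.
Reading the tree off as a leftmost derivation:
  Step 1: S  =>  B A   (applied S -> B A)
  Step 2: B A  =>  b A   (applied B -> b)
  Step 3: b A  =>  b A A   (applied A -> A A)
  Step 4: b A A  =>  b A A A   (applied A -> A A)
  Step 5: b A A A  =>  b A A A A   (applied A -> A A)
  Step 6: b A A A A  =>  b a A A A   (applied A -> a)
  Step 7: b a A A A  =>  b a a A A   (applied A -> a)
  Step 8: b a a A A  =>  b a a a A   (applied A -> a)
  Step 9: b a a a A  =>  b a a a A A   (applied A -> A A)
  Step 10: b a a a A A  =>  b a a a A A A   (applied A -> A A)
  Step 11: b a a a A A A  =>  b a a a a A A   (applied A -> a)
  Step 12: b a a a a A A  =>  b a a a a a A   (applied A -> a)
  Step 13: b a a a a a A  =>  b a a a a a A A   (applied A -> A A)
  Step 14: b a a a a a A A  =>  b a a a a a a A   (applied A -> a)
  Step 15: b a a a a a a A  =>  b a a a a a a a   (applied A -> a)
Final yield: b a a a a a a a
Total rewrite steps: 15

15


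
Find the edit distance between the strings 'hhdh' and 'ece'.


Building DP table for s1='hhdh' (len 4) and s2='ece' (len 3):
       e  c  e
    0  1  2  3
  h 1  1  2  3
  h 2  2  2  3
  d 3  3  3  3
  h 4  4  4  4
Edit distance = dp[4][3] = 4

4


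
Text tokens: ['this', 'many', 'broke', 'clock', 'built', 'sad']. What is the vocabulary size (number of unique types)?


Listing all tokens and tracking unique types:
  Token 1: 'this' -> NEW (unique so far: 1)
  Token 2: 'many' -> NEW (unique so far: 2)
  Token 3: 'broke' -> NEW (unique so far: 3)
  Token 4: 'clock' -> NEW (unique so far: 4)
  Token 5: 'built' -> NEW (unique so far: 5)
  Token 6: 'sad' -> NEW (unique so far: 6)
Unique types: ('broke', 'built', 'clock', 'many', 'sad', 'this')
Vocabulary size: 6

6


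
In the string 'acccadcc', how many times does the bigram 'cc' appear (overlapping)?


Scanning 'acccadcc' for bigram 'cc':
  Position 0: 'ac' -> no
  Position 1: 'cc' -> MATCH
  Position 2: 'cc' -> MATCH
  Position 3: 'ca' -> no
  Position 4: 'ad' -> no
  Position 5: 'dc' -> no
  Position 6: 'cc' -> MATCH
Total matches: 3

3


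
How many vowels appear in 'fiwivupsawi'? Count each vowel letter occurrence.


Scanning each character of 'fiwivupsawi':
  Position 1: 'f' -> consonant (running count: 0)
  Position 2: 'i' -> vowel (running count: 1)
  Position 3: 'w' -> consonant (running count: 1)
  Position 4: 'i' -> vowel (running count: 2)
  Position 5: 'v' -> consonant (running count: 2)
  Position 6: 'u' -> vowel (running count: 3)
  Position 7: 'p' -> consonant (running count: 3)
  Position 8: 's' -> consonant (running count: 3)
  Position 9: 'a' -> vowel (running count: 4)
  Position 10: 'w' -> consonant (running count: 4)
  Position 11: 'i' -> vowel (running count: 5)
Total vowels: 5

5


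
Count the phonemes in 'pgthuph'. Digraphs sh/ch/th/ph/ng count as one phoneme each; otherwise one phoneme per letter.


Parsing 'pgthuph' greedily, digraphs first:
  'p' -> consonant phoneme (phonemes so far: 1)
  'g' -> consonant phoneme (phonemes so far: 2)
  'th' -> digraph (1 consonant phoneme) (phonemes so far: 3)
  'u' -> vowel phoneme (phonemes so far: 4)
  'ph' -> digraph (1 consonant phoneme) (phonemes so far: 5)
Total phonemes: 5

5


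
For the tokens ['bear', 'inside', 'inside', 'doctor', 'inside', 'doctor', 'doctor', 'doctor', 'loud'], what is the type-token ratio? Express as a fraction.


Tokens: 9
Unique types: ('bear', 'doctor', 'inside', 'loud') = 4
TTR = 4/9
Already in lowest terms.

4/9


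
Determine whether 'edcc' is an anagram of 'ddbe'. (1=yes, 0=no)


Sort characters of 'edcc': 'ccde'
Sort characters of 'ddbe': 'bdde'
Sorted forms differ -> they are NOT anagrams
Result: 0

0


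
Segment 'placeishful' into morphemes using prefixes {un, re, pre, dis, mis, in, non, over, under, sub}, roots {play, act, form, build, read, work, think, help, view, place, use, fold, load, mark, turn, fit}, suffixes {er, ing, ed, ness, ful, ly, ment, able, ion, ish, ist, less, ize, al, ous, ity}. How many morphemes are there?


Segmenting 'placeishful' against the inventory:
  'place' -> root (morpheme 1)
  'ish' -> suffix (morpheme 2)
  'ful' -> suffix (morpheme 3)
Total morphemes: 3

3


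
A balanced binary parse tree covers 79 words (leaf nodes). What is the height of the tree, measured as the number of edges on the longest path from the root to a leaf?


In a balanced binary tree with n leaves the deepest leaf is ceil(log2(n)) edges below the root.
log2(79) = 6.3038
ceil(6.3038) = 7
height (edges) = 7

7


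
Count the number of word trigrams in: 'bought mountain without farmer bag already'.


Word trigrams from [6] words:
  Trigram 1: (bought mountain without)
  Trigram 2: (mountain without farmer)
  Trigram 3: (without farmer bag)
  Trigram 4: (farmer bag already)
Total word trigrams: 6 - 2 = 4

4


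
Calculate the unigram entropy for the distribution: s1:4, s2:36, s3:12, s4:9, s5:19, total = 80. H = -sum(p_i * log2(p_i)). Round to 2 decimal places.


Computing entropy H = -sum(p_i * log2(p_i)):
  s1: p = 4/80 = 0.0500, -p*log2(p) = 0.2161
  s2: p = 36/80 = 0.4500, -p*log2(p) = 0.5184
  s3: p = 12/80 = 0.1500, -p*log2(p) = 0.4105
  s4: p = 9/80 = 0.1125, -p*log2(p) = 0.3546
  s5: p = 19/80 = 0.2375, -p*log2(p) = 0.4926
H = sum of terms = 1.9922
Rounded to 2 decimals: 1.99

1.99


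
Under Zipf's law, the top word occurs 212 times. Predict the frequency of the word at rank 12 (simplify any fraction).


Zipf's law: freq(rank) = f1 / rank
f1 = 212, rank = 12
freq = 212 / 12
GCD(212, 12) = 4
Simplified: 53/3

53/3


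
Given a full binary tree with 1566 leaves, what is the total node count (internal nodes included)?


Leaf nodes (terminals): 1566
Internal nodes = n - 1 = 1566 - 1 = 1565
Total = leaves + internal = 1566 + 1565 = 3131

3131


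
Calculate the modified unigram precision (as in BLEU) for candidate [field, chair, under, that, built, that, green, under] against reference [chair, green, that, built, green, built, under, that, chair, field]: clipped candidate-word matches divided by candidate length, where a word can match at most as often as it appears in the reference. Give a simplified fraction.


Reference word counts: {'built': 2, 'chair': 2, 'field': 1, 'green': 2, 'that': 2, 'under': 1}
Checking each candidate word (with clipping):
  'field' -> in reference (ref count 1, used 1/1) -> match (matches: 1)
  'chair' -> in reference (ref count 2, used 1/2) -> match (matches: 2)
  'under' -> in reference (ref count 1, used 1/1) -> match (matches: 3)
  'that' -> in reference (ref count 2, used 1/2) -> match (matches: 4)
  'built' -> in reference (ref count 2, used 1/2) -> match (matches: 5)
  'that' -> in reference (ref count 2, used 2/2) -> match (matches: 6)
  'green' -> in reference (ref count 2, used 1/2) -> match (matches: 7)
  'under' -> ref count 1 already used up (1/1) -> clipped, no match (matches: 7)
Clipped matches: 7, Candidate length: 8
Precision = 7/8

7/8


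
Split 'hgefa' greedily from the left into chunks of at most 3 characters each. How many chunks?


'hgefa' has 5 characters.
Chunking with max size 3:
  Chunk 1: 'hge' (positions 0-2)
  Chunk 2: 'fa' (positions 3-4)
Total chunks: ceil(5 / 3) = 2

2


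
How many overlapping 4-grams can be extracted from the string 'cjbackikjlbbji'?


String 'cjbackikjlbbji' has length L = 14.
Number of overlapping n-grams = L - n + 1
Substituting: 14 - 4 + 1 = 11

11


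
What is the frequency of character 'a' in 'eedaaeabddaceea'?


Scanning 'eedaaeabddaceea' for 'a':
  Position 3: 'a' -> MATCH (count: 1)
  Position 4: 'a' -> MATCH (count: 2)
  Position 6: 'a' -> MATCH (count: 3)
  Position 10: 'a' -> MATCH (count: 4)
  Position 14: 'a' -> MATCH (count: 5)
Total occurrences of 'a': 5

5


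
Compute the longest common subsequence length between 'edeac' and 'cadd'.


DP table for LCS of 'edeac' and 'cadd':
       c  a  d  d
    0  0  0  0  0
  e 0  0  0  0  0
  d 0  0  0  1  1
  e 0  0  0  1  1
  a 0  0  1  1  1
  c 0  1  1  1  1
LCS: 'd'
LCS length = 1

1


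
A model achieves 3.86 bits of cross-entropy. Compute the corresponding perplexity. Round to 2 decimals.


Perplexity formula: PP = 2^H
H = 3.86
PP = 2^3.86
Decompose: 2^3.86 = 2^3 * 2^0.86
2^3 = 8, 2^0.86 ~ 1.8150383
PP ~ 8 * 1.8150383 = 14.5203064
Rounded to 2 decimals: 14.52

14.52


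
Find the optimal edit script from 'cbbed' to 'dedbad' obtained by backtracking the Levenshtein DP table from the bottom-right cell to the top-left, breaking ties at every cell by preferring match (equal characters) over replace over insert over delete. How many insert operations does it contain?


Edit distance = 4. Backtracking from cell (5, 6) with preference match > replace > insert > delete,
then listing the resulting alignment 'cbbed' -> 'dedbad' left to right:
  Step 1: insert 'd' [insertion #1]
  Step 2: replace c->e
  Step 3: replace b->d
  Step 4: keep 'b'
  Step 5: replace e->a
  Step 6: keep 'd'
Total insertions: 1

1


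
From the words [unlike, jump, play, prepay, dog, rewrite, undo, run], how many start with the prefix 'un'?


Checking each word for prefix 'un':
  'unlike' -> YES, starts with 'un' (count: 1)
  'jump' -> no (count: 1)
  'play' -> no (count: 1)
  'prepay' -> no (count: 1)
  'dog' -> no (count: 1)
  'rewrite' -> no (count: 1)
  'undo' -> YES, starts with 'un' (count: 2)
  'run' -> no (count: 2)
Total with prefix 'un': 2

2


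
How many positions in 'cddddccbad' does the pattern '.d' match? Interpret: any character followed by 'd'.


Pattern: .d means any character followed by 'd'.
Scanning 'cddddccbad' position-by-position:
  Pos 0: window 'cd' -> MATCH
  Pos 1: window 'dd' -> MATCH
  Pos 2: window 'dd' -> MATCH
  Pos 3: window 'dd' -> MATCH
  Pos 4: window 'dc' -> no
  Pos 5: window 'cc' -> no
  Pos 6: window 'cb' -> no
  Pos 7: window 'ba' -> no
  Pos 8: window 'ad' -> MATCH
  Pos 9: window 'd' -> no
Total matches: 5

5


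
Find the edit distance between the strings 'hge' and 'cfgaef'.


Building DP table for s1='hge' (len 3) and s2='cfgaef' (len 6):
       c  f  g  a  e  f
    0  1  2  3  4  5  6
  h 1  1  2  3  4  5  6
  g 2  2  2  2  3  4  5
  e 3  3  3  3  3  3  4
Edit distance = dp[3][6] = 4

4


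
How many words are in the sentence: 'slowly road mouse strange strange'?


Counting words by splitting on spaces:
  Word 1: 'slowly'
  Word 2: 'road'
  Word 3: 'mouse'
  Word 4: 'strange'
  Word 5: 'strange'
Total words: 5

5


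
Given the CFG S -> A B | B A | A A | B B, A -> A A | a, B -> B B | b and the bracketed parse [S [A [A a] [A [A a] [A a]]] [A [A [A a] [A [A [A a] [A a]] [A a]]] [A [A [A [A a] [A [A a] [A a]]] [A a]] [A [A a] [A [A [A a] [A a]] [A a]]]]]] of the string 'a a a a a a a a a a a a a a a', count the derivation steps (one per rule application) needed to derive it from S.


Every bracketed nonterminal node [X ...] in the tree is produced by exactly one rule application.
Reading the tree off as a leftmost derivation:
  Step 1: S  =>  A A   (applied S -> A A)
  Step 2: A A  =>  A A A   (applied A -> A A)
  Step 3: A A A  =>  a A A   (applied A -> a)
  Step 4: a A A  =>  a A A A   (applied A -> A A)
  Step 5: a A A A  =>  a a A A   (applied A -> a)
  Step 6: a a A A  =>  a a a A   (applied A -> a)
  Step 7: a a a A  =>  a a a A A   (applied A -> A A)
  Step 8: a a a A A  =>  a a a A A A   (applied A -> A A)
  Step 9: a a a A A A  =>  a a a a A A   (applied A -> a)
  Step 10: a a a a A A  =>  a a a a A A A   (applied A -> A A)
  Step 11: a a a a A A A  =>  a a a a A A A A   (applied A -> A A)
  Step 12: a a a a A A A A  =>  a a a a a A A A   (applied A -> a)
  Step 13: a a a a a A A A  =>  a a a a a a A A   (applied A -> a)
  Step 14: a a a a a a A A  =>  a a a a a a a A   (applied A -> a)
  Step 15: a a a a a a a A  =>  a a a a a a a A A   (applied A -> A A)
  Step 16: a a a a a a a A A  =>  a a a a a a a A A A   (applied A -> A A)
  Step 17: a a a a a a a A A A  =>  a a a a a a a A A A A   (applied A -> A A)
  Step 18: a a a a a a a A A A A  =>  a a a a a a a a A A A   (applied A -> a)
  Step 19: a a a a a a a a A A A  =>  a a a a a a a a A A A A   (applied A -> A A)
  Step 20: a a a a a a a a A A A A  =>  a a a a a a a a a A A A   (applied A -> a)
  Step 21: a a a a a a a a a A A A  =>  a a a a a a a a a a A A   (applied A -> a)
  Step 22: a a a a a a a a a a A A  =>  a a a a a a a a a a a A   (applied A -> a)
  Step 23: a a a a a a a a a a a A  =>  a a a a a a a a a a a A A   (applied A -> A A)
  Step 24: a a a a a a a a a a a A A  =>  a a a a a a a a a a a a A   (applied A -> a)
  Step 25: a a a a a a a a a a a a A  =>  a a a a a a a a a a a a A A   (applied A -> A A)
  Step 26: a a a a a a a a a a a a A A  =>  a a a a a a a a a a a a A A A   (applied A -> A A)
  Step 27: a a a a a a a a a a a a A A A  =>  a a a a a a a a a a a a a A A   (applied A -> a)
  Step 28: a a a a a a a a a a a a a A A  =>  a a a a a a a a a a a a a a A   (applied A -> a)
  Step 29: a a a a a a a a a a a a a a A  =>  a a a a a a a a a a a a a a a   (applied A -> a)
Final yield: a a a a a a a a a a a a a a a
Total rewrite steps: 29

29


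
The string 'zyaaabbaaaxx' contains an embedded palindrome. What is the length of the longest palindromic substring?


Scanning 'zyaaabbaaaxx' for palindromic substrings.
Substring at positions 2-9: 'aaabbaaa'.
Check: reverse('aaabbaaa') = 'aaabbaaa' -> palindrome confirmed.
Neighbouring characters ('y' / 'x') break symmetry, so it cannot extend further.
No longer palindromic substring exists; longest length = 8

8


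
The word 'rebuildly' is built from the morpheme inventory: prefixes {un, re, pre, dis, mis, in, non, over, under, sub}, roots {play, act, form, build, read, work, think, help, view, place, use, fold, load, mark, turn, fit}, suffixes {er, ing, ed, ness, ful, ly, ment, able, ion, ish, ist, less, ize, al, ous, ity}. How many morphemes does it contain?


Segmenting 'rebuildly' against the inventory:
  're' -> prefix (morpheme 1)
  'build' -> root (morpheme 2)
  'ly' -> suffix (morpheme 3)
Total morphemes: 3

3


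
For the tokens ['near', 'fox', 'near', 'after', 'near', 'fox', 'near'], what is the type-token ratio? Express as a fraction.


Tokens: 7
Unique types: ('after', 'fox', 'near') = 3
TTR = 3/7
Already in lowest terms.

3/7


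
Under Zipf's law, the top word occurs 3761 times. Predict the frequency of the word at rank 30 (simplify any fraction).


Zipf's law: freq(rank) = f1 / rank
f1 = 3761, rank = 30
freq = 3761 / 30
GCD(3761, 30) = 1
Simplified: 3761/30

3761/30


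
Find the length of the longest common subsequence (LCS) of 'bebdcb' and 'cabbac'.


DP table for LCS of 'bebdcb' and 'cabbac':
       c  a  b  b  a  c
    0  0  0  0  0  0  0
  b 0  0  0  1  1  1  1
  e 0  0  0  1  1  1  1
  b 0  0  0  1  2  2  2
  d 0  0  0  1  2  2  2
  c 0  1  1  1  2  2  3
  b 0  1  1  2  2  2  3
LCS: 'bbc'
LCS length = 3

3


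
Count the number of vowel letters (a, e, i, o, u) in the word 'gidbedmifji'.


Scanning each character of 'gidbedmifji':
  Position 1: 'g' -> consonant (running count: 0)
  Position 2: 'i' -> vowel (running count: 1)
  Position 3: 'd' -> consonant (running count: 1)
  Position 4: 'b' -> consonant (running count: 1)
  Position 5: 'e' -> vowel (running count: 2)
  Position 6: 'd' -> consonant (running count: 2)
  Position 7: 'm' -> consonant (running count: 2)
  Position 8: 'i' -> vowel (running count: 3)
  Position 9: 'f' -> consonant (running count: 3)
  Position 10: 'j' -> consonant (running count: 3)
  Position 11: 'i' -> vowel (running count: 4)
Total vowels: 4

4


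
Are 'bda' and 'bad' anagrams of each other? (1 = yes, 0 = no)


Sort characters of 'bda': 'abd'
Sort characters of 'bad': 'abd'
Sorted forms match -> they ARE anagrams
Result: 1

1


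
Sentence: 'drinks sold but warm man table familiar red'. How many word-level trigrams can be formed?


Word trigrams from [8] words:
  Trigram 1: (drinks sold but)
  Trigram 2: (sold but warm)
  Trigram 3: (but warm man)
  Trigram 4: (warm man table)
  Trigram 5: (man table familiar)
  Trigram 6: (table familiar red)
Total word trigrams: 8 - 2 = 6

6


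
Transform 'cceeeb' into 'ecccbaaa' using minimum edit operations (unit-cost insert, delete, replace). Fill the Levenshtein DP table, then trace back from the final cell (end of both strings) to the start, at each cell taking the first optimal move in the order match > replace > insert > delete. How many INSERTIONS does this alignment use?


Edit distance = 6. Backtracking from cell (6, 8) with preference match > replace > insert > delete,
then listing the resulting alignment 'cceeeb' -> 'ecccbaaa' left to right:
  Step 1: insert 'e' [insertion #1]
  Step 2: insert 'c' [insertion #2]
  Step 3: keep 'c'
  Step 4: keep 'c'
  Step 5: replace e->b
  Step 6: replace e->a
  Step 7: replace e->a
  Step 8: replace b->a
Total insertions: 2

2


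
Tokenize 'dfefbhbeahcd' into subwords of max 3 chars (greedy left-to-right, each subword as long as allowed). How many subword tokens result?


'dfefbhbeahcd' has 12 characters.
Chunking with max size 3:
  Chunk 1: 'dfe' (positions 0-2)
  Chunk 2: 'fbh' (positions 3-5)
  Chunk 3: 'bea' (positions 6-8)
  Chunk 4: 'hcd' (positions 9-11)
Total chunks: ceil(12 / 3) = 4

4


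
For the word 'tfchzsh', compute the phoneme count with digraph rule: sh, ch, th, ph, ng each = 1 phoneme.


Parsing 'tfchzsh' greedily, digraphs first:
  't' -> consonant phoneme (phonemes so far: 1)
  'f' -> consonant phoneme (phonemes so far: 2)
  'ch' -> digraph (1 consonant phoneme) (phonemes so far: 3)
  'z' -> consonant phoneme (phonemes so far: 4)
  'sh' -> digraph (1 consonant phoneme) (phonemes so far: 5)
Total phonemes: 5

5


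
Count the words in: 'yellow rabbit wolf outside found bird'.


Counting words by splitting on spaces:
  Word 1: 'yellow'
  Word 2: 'rabbit'
  Word 3: 'wolf'
  Word 4: 'outside'
  Word 5: 'found'
  Word 6: 'bird'
Total words: 6

6


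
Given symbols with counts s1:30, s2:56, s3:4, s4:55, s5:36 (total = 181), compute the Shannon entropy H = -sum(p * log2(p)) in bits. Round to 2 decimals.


Computing entropy H = -sum(p_i * log2(p_i)):
  s1: p = 30/181 = 0.1657, -p*log2(p) = 0.4298
  s2: p = 56/181 = 0.3094, -p*log2(p) = 0.5236
  s3: p = 4/181 = 0.0221, -p*log2(p) = 0.1215
  s4: p = 55/181 = 0.3039, -p*log2(p) = 0.5222
  s5: p = 36/181 = 0.1989, -p*log2(p) = 0.4634
H = sum of terms = 2.0605
Rounded to 2 decimals: 2.06

2.06


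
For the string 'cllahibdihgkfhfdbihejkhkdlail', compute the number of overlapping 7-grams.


String 'cllahibdihgkfhfdbihejkhkdlail' has length L = 29.
Number of overlapping n-grams = L - n + 1
Substituting: 29 - 7 + 1 = 23

23


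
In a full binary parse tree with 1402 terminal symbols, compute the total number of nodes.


Leaf nodes (terminals): 1402
Internal nodes = n - 1 = 1402 - 1 = 1401
Total = leaves + internal = 1402 + 1401 = 2803

2803


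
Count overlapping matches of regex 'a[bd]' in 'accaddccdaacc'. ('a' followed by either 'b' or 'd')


Pattern: a[bd] means 'a' followed by either 'b' or 'd'.
Scanning 'accaddccdaacc' position-by-position:
  Pos 0: window 'ac' -> no
  Pos 1: window 'cc' -> no
  Pos 2: window 'ca' -> no
  Pos 3: window 'ad' -> MATCH
  Pos 4: window 'dd' -> no
  Pos 5: window 'dc' -> no
  Pos 6: window 'cc' -> no
  Pos 7: window 'cd' -> no
  Pos 8: window 'da' -> no
  Pos 9: window 'aa' -> no
  Pos 10: window 'ac' -> no
  Pos 11: window 'cc' -> no
  Pos 12: window 'c' -> no
Total matches: 1

1


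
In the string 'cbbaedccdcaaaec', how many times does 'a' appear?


Scanning 'cbbaedccdcaaaec' for 'a':
  Position 3: 'a' -> MATCH (count: 1)
  Position 10: 'a' -> MATCH (count: 2)
  Position 11: 'a' -> MATCH (count: 3)
  Position 12: 'a' -> MATCH (count: 4)
Total occurrences of 'a': 4

4


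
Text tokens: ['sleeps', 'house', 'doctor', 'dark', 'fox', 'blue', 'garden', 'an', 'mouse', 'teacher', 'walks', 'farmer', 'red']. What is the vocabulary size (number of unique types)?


Listing all tokens and tracking unique types:
  Token 1: 'sleeps' -> NEW (unique so far: 1)
  Token 2: 'house' -> NEW (unique so far: 2)
  Token 3: 'doctor' -> NEW (unique so far: 3)
  Token 4: 'dark' -> NEW (unique so far: 4)
  Token 5: 'fox' -> NEW (unique so far: 5)
  Token 6: 'blue' -> NEW (unique so far: 6)
  Token 7: 'garden' -> NEW (unique so far: 7)
  Token 8: 'an' -> NEW (unique so far: 8)
  Token 9: 'mouse' -> NEW (unique so far: 9)
  Token 10: 'teacher' -> NEW (unique so far: 10)
  Token 11: 'walks' -> NEW (unique so far: 11)
  Token 12: 'farmer' -> NEW (unique so far: 12)
  Token 13: 'red' -> NEW (unique so far: 13)
Unique types: ('an', 'blue', 'dark', 'doctor', 'farmer', 'fox', 'garden', 'house', 'mouse', 'red', 'sleeps', 'teacher', 'walks')
Vocabulary size: 13

13


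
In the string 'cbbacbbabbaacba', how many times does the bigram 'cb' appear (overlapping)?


Scanning 'cbbacbbabbaacba' for bigram 'cb':
  Position 0: 'cb' -> MATCH
  Position 1: 'bb' -> no
  Position 2: 'ba' -> no
  Position 3: 'ac' -> no
  Position 4: 'cb' -> MATCH
  Position 5: 'bb' -> no
  Position 6: 'ba' -> no
  Position 7: 'ab' -> no
  Position 8: 'bb' -> no
  Position 9: 'ba' -> no
  Position 10: 'aa' -> no
  Position 11: 'ac' -> no
  Position 12: 'cb' -> MATCH
  Position 13: 'ba' -> no
Total matches: 3

3


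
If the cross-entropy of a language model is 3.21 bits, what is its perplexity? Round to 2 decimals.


Perplexity formula: PP = 2^H
H = 3.21
PP = 2^3.21
Decompose: 2^3.21 = 2^3 * 2^0.21
2^3 = 8, 2^0.21 ~ 1.1566882
PP ~ 8 * 1.1566882 = 9.2535056
Rounded to 2 decimals: 9.25

9.25


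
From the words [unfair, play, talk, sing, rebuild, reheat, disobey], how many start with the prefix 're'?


Checking each word for prefix 're':
  'unfair' -> no (count: 0)
  'play' -> no (count: 0)
  'talk' -> no (count: 0)
  'sing' -> no (count: 0)
  'rebuild' -> YES, starts with 're' (count: 1)
  'reheat' -> YES, starts with 're' (count: 2)
  'disobey' -> no (count: 2)
Total with prefix 're': 2

2


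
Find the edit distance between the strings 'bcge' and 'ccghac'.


Building DP table for s1='bcge' (len 4) and s2='ccghac' (len 6):
       c  c  g  h  a  c
    0  1  2  3  4  5  6
  b 1  1  2  3  4  5  6
  c 2  1  1  2  3  4  5
  g 3  2  2  1  2  3  4
  e 4  3  3  2  2  3  4
Edit distance = dp[4][6] = 4

4


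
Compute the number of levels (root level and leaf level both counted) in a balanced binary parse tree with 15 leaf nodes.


In a balanced binary tree with n leaves the deepest leaf is ceil(log2(n)) edges below the root,
so counting node levels inclusive of root and leaves gives ceil(log2(n)) + 1 levels.
log2(15) = 3.9069
ceil(3.9069) = 4
levels = 4 + 1 = 5

5


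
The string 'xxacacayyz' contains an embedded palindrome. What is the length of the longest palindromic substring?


Scanning 'xxacacayyz' for palindromic substrings.
Substring at positions 2-6: 'acaca'.
Check: reverse('acaca') = 'acaca' -> palindrome confirmed.
Neighbouring characters ('x' / 'y') break symmetry, so it cannot extend further.
No longer palindromic substring exists; longest length = 5

5


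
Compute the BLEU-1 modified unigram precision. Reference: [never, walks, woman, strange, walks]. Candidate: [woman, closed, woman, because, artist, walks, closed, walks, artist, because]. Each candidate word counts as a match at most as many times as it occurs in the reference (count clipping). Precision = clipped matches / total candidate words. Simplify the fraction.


Reference word counts: {'never': 1, 'strange': 1, 'walks': 2, 'woman': 1}
Checking each candidate word (with clipping):
  'woman' -> in reference (ref count 1, used 1/1) -> match (matches: 1)
  'closed' -> not in reference -> no match (matches: 1)
  'woman' -> ref count 1 already used up (1/1) -> clipped, no match (matches: 1)
  'because' -> not in reference -> no match (matches: 1)
  'artist' -> not in reference -> no match (matches: 1)
  'walks' -> in reference (ref count 2, used 1/2) -> match (matches: 2)
  'closed' -> not in reference -> no match (matches: 2)
  'walks' -> in reference (ref count 2, used 2/2) -> match (matches: 3)
  'artist' -> not in reference -> no match (matches: 3)
  'because' -> not in reference -> no match (matches: 3)
Clipped matches: 3, Candidate length: 10
Precision = 3/10

3/10


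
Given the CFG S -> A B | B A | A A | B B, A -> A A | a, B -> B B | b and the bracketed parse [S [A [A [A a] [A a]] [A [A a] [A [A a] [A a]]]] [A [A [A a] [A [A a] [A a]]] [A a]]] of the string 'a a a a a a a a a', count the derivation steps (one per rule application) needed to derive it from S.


Every bracketed nonterminal node [X ...] in the tree is produced by exactly one rule application.
Reading the tree off as a leftmost derivation:
  Step 1: S  =>  A A   (applied S -> A A)
  Step 2: A A  =>  A A A   (applied A -> A A)
  Step 3: A A A  =>  A A A A   (applied A -> A A)
  Step 4: A A A A  =>  a A A A   (applied A -> a)
  Step 5: a A A A  =>  a a A A   (applied A -> a)
  Step 6: a a A A  =>  a a A A A   (applied A -> A A)
  Step 7: a a A A A  =>  a a a A A   (applied A -> a)
  Step 8: a a a A A  =>  a a a A A A   (applied A -> A A)
  Step 9: a a a A A A  =>  a a a a A A   (applied A -> a)
  Step 10: a a a a A A  =>  a a a a a A   (applied A -> a)
  Step 11: a a a a a A  =>  a a a a a A A   (applied A -> A A)
  Step 12: a a a a a A A  =>  a a a a a A A A   (applied A -> A A)
  Step 13: a a a a a A A A  =>  a a a a a a A A   (applied A -> a)
  Step 14: a a a a a a A A  =>  a a a a a a A A A   (applied A -> A A)
  Step 15: a a a a a a A A A  =>  a a a a a a a A A   (applied A -> a)
  Step 16: a a a a a a a A A  =>  a a a a a a a a A   (applied A -> a)
  Step 17: a a a a a a a a A  =>  a a a a a a a a a   (applied A -> a)
Final yield: a a a a a a a a a
Total rewrite steps: 17

17


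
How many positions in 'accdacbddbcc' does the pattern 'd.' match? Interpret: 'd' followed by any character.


Pattern: d. means 'd' followed by any character.
Scanning 'accdacbddbcc' position-by-position:
  Pos 0: window 'ac' -> no
  Pos 1: window 'cc' -> no
  Pos 2: window 'cd' -> no
  Pos 3: window 'da' -> MATCH
  Pos 4: window 'ac' -> no
  Pos 5: window 'cb' -> no
  Pos 6: window 'bd' -> no
  Pos 7: window 'dd' -> MATCH
  Pos 8: window 'db' -> MATCH
  Pos 9: window 'bc' -> no
  Pos 10: window 'cc' -> no
  Pos 11: window 'c' -> no
Total matches: 3

3


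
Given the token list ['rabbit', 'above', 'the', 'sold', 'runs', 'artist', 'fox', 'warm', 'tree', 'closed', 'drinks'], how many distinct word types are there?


Listing all tokens and tracking unique types:
  Token 1: 'rabbit' -> NEW (unique so far: 1)
  Token 2: 'above' -> NEW (unique so far: 2)
  Token 3: 'the' -> NEW (unique so far: 3)
  Token 4: 'sold' -> NEW (unique so far: 4)
  Token 5: 'runs' -> NEW (unique so far: 5)
  Token 6: 'artist' -> NEW (unique so far: 6)
  Token 7: 'fox' -> NEW (unique so far: 7)
  Token 8: 'warm' -> NEW (unique so far: 8)
  Token 9: 'tree' -> NEW (unique so far: 9)
  Token 10: 'closed' -> NEW (unique so far: 10)
  Token 11: 'drinks' -> NEW (unique so far: 11)
Unique types: ('above', 'artist', 'closed', 'drinks', 'fox', 'rabbit', 'runs', 'sold', 'the', 'tree', 'warm')
Vocabulary size: 11

11


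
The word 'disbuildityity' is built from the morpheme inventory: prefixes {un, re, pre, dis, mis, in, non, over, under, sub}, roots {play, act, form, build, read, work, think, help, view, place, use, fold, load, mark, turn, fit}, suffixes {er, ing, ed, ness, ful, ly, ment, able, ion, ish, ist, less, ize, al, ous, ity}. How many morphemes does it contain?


Segmenting 'disbuildityity' against the inventory:
  'dis' -> prefix (morpheme 1)
  'build' -> root (morpheme 2)
  'ity' -> suffix (morpheme 3)
  'ity' -> suffix (morpheme 4)
Total morphemes: 4

4


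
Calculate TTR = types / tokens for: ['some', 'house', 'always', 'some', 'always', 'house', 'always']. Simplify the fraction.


Tokens: 7
Unique types: ('always', 'house', 'some') = 3
TTR = 3/7
Already in lowest terms.

3/7


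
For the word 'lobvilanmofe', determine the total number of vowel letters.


Scanning each character of 'lobvilanmofe':
  Position 1: 'l' -> consonant (running count: 0)
  Position 2: 'o' -> vowel (running count: 1)
  Position 3: 'b' -> consonant (running count: 1)
  Position 4: 'v' -> consonant (running count: 1)
  Position 5: 'i' -> vowel (running count: 2)
  Position 6: 'l' -> consonant (running count: 2)
  Position 7: 'a' -> vowel (running count: 3)
  Position 8: 'n' -> consonant (running count: 3)
  Position 9: 'm' -> consonant (running count: 3)
  Position 10: 'o' -> vowel (running count: 4)
  Position 11: 'f' -> consonant (running count: 4)
  Position 12: 'e' -> vowel (running count: 5)
Total vowels: 5

5


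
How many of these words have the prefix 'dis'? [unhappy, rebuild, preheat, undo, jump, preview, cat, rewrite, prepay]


Checking each word for prefix 'dis':
  'unhappy' -> no (count: 0)
  'rebuild' -> no (count: 0)
  'preheat' -> no (count: 0)
  'undo' -> no (count: 0)
  'jump' -> no (count: 0)
  'preview' -> no (count: 0)
  'cat' -> no (count: 0)
  'rewrite' -> no (count: 0)
  'prepay' -> no (count: 0)
Total with prefix 'dis': 0

0


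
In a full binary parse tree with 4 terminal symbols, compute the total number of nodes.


Leaf nodes (terminals): 4
Internal nodes = n - 1 = 4 - 1 = 3
Total = leaves + internal = 4 + 3 = 7

7


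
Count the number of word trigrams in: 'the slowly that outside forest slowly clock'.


Word trigrams from [7] words:
  Trigram 1: (the slowly that)
  Trigram 2: (slowly that outside)
  Trigram 3: (that outside forest)
  Trigram 4: (outside forest slowly)
  Trigram 5: (forest slowly clock)
Total word trigrams: 7 - 2 = 5

5


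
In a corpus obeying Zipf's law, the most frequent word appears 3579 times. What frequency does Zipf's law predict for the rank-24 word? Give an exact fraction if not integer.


Zipf's law: freq(rank) = f1 / rank
f1 = 3579, rank = 24
freq = 3579 / 24
GCD(3579, 24) = 3
Simplified: 1193/8

1193/8


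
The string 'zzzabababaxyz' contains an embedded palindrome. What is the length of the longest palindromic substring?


Scanning 'zzzabababaxyz' for palindromic substrings.
Substring at positions 3-9: 'abababa'.
Check: reverse('abababa') = 'abababa' -> palindrome confirmed.
Neighbouring characters ('z' / 'x') break symmetry, so it cannot extend further.
No longer palindromic substring exists; longest length = 7

7


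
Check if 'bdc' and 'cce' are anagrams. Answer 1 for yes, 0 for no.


Sort characters of 'bdc': 'bcd'
Sort characters of 'cce': 'cce'
Sorted forms differ -> they are NOT anagrams
Result: 0

0


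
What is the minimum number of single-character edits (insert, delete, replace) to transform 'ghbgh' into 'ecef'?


Building DP table for s1='ghbgh' (len 5) and s2='ecef' (len 4):
       e  c  e  f
    0  1  2  3  4
  g 1  1  2  3  4
  h 2  2  2  3  4
  b 3  3  3  3  4
  g 4  4  4  4  4
  h 5  5  5  5  5
Edit distance = dp[5][4] = 5

5


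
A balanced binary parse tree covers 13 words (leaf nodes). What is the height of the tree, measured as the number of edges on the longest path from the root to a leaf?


In a balanced binary tree with n leaves the deepest leaf is ceil(log2(n)) edges below the root.
log2(13) = 3.7004
ceil(3.7004) = 4
height (edges) = 4

4


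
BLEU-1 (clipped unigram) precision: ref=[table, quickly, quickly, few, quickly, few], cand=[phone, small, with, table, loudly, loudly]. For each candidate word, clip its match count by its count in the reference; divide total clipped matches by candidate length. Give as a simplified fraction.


Reference word counts: {'few': 2, 'quickly': 3, 'table': 1}
Checking each candidate word (with clipping):
  'phone' -> not in reference -> no match (matches: 0)
  'small' -> not in reference -> no match (matches: 0)
  'with' -> not in reference -> no match (matches: 0)
  'table' -> in reference (ref count 1, used 1/1) -> match (matches: 1)
  'loudly' -> not in reference -> no match (matches: 1)
  'loudly' -> not in reference -> no match (matches: 1)
Clipped matches: 1, Candidate length: 6
Precision = 1/6

1/6
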